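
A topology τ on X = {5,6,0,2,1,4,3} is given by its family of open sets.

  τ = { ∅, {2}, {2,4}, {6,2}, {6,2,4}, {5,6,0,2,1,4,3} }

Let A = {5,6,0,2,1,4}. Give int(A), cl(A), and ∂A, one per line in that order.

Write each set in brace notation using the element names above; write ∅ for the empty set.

interior: largest open inside A is {6,2,4} (from ∅, {2}, {2,4}, {6,2}, {6,2,4})
cl via duality: int({3}) = ∅, so X∖∅ = {5,6,0,2,1,4,3}
cl∖int = {5,0,1,3}

int(A) = {6,2,4}
cl(A)  = {5,6,0,2,1,4,3}
∂A     = {5,0,1,3}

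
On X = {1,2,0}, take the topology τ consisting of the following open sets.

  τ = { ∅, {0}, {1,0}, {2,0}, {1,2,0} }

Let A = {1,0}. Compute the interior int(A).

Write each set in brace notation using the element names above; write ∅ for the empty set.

{1,0}

U open, U⊆A: ∅, {0}, {1,0}. int(A) = ⋃ = {1,0}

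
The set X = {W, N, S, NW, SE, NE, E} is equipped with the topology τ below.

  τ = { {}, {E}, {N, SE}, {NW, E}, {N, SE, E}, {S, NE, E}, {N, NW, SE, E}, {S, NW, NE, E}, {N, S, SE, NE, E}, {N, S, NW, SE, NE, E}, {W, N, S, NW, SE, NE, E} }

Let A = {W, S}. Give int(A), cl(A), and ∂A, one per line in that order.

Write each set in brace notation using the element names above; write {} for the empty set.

opens ⊆ A: {}; union → int = {}
complement {N, NW, SE, NE, E}; its interior {N, NW, SE, E}; cl(A) = X∖{N, NW, SE, E} = {W, S, NE}
boundary = {W, S, NE} ∖ {} = {W, S, NE}

int(A) = {}
cl(A)  = {W, S, NE}
∂A     = {W, S, NE}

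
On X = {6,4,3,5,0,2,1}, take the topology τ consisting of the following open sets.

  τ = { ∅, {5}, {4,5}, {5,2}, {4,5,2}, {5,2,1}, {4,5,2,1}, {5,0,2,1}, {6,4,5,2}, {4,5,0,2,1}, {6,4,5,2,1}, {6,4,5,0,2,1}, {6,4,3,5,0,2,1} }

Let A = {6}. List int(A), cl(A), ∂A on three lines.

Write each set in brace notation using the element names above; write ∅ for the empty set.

int(A) = ∅
cl(A)  = {6,3}
∂A     = {6,3}

U open, U⊆A: ∅. int(A) = ⋃ = ∅
X∖A={4,3,5,0,2,1}, int(X∖A)={4,5,0,2,1}, hence cl(A)={6,3}
∂A: remove int from cl → {6,3}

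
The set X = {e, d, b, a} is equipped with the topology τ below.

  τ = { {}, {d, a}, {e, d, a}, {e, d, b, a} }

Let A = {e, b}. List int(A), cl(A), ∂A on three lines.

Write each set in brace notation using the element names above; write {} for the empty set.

int(A) = {}
cl(A)  = {e, b}
∂A     = {e, b}

interior: largest open inside A is {} (from {})
cl via duality: int({d, a}) = {d, a}, so X∖{d, a} = {e, b}
cl∖int = {e, b}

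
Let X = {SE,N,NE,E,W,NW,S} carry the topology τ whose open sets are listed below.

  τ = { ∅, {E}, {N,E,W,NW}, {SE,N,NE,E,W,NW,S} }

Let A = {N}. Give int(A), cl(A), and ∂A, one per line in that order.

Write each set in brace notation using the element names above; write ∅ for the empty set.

opens ⊆ A: ∅; union → int = ∅
complement {SE,NE,E,W,NW,S}; its interior {E}; cl(A) = X∖{E} = {SE,N,NE,W,NW,S}
boundary = {SE,N,NE,W,NW,S} ∖ ∅ = {SE,N,NE,W,NW,S}

int(A) = ∅
cl(A)  = {SE,N,NE,W,NW,S}
∂A     = {SE,N,NE,W,NW,S}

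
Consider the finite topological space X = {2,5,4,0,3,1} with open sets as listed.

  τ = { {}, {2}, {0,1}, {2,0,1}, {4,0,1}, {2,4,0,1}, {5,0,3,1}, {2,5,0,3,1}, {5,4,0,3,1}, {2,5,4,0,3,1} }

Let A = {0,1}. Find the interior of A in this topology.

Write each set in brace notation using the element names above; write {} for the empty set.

{0,1}

opens ⊆ A: {}, {0,1}; union → int = {0,1}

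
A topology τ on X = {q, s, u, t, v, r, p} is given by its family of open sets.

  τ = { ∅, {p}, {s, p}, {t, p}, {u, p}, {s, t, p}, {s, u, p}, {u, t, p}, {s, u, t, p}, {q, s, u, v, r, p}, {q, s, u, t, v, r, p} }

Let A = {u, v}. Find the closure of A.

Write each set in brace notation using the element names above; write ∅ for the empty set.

{q, u, v, r}

cl via duality: int({q, s, t, r, p}) = {s, t, p}, so X∖{s, t, p} = {q, u, v, r}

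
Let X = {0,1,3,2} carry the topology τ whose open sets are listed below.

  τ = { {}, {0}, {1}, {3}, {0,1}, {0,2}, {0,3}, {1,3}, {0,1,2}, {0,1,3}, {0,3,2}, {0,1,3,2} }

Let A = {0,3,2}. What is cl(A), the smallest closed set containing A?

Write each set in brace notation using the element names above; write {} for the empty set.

complement {1}; its interior {1}; cl(A) = X∖{1} = {0,3,2}

{0,3,2}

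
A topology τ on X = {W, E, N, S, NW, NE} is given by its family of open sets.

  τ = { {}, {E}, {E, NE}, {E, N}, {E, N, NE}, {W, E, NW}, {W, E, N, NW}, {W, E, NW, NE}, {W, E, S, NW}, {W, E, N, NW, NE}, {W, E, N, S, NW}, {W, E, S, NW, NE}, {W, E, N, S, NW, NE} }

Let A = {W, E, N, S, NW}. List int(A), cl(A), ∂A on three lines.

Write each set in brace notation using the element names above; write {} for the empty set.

int(A) = {W, E, N, S, NW}
cl(A)  = {W, E, N, S, NW, NE}
∂A     = {NE}

opens ⊆ A: {}, {E}, {E, N}, {W, E, NW}, {W, E, S, NW}, {W, E, N, NW}, {W, E, N, S, NW}; union → int = {W, E, N, S, NW}
complement {NE}; its interior {}; cl(A) = X∖{} = {W, E, N, S, NW, NE}
boundary = {W, E, N, S, NW, NE} ∖ {W, E, N, S, NW} = {NE}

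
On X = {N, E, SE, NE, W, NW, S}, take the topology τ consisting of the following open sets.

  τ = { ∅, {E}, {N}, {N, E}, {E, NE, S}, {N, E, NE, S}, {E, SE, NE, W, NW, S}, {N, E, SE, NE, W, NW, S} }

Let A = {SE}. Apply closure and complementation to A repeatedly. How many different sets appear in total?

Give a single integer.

6

cl via duality: int({N, E, NE, W, NW, S}) = {N, E, NE, S}, so X∖{N, E, NE, S} = {SE, W, NW}
Write k for closure, c for complement:
  1. A     = {SE}
  2. kA    = {SE, W, NW}
  3. cA    = {N, E, NE, W, NW, S}
  4. ckA   = {N, E, NE, S}
  5. kcA   = {N, E, SE, NE, W, NW, S}
  6. ckcA  = ∅
applying k or c yields no new set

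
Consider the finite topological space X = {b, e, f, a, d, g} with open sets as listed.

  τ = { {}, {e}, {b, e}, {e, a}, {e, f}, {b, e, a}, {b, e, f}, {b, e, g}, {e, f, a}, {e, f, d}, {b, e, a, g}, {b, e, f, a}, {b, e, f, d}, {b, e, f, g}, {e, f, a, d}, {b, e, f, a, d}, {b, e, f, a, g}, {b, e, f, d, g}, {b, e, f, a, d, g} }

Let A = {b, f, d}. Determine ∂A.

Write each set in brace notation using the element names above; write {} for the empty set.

interior: largest open inside A is {} (from {})
cl via duality: int({e, a, g}) = {e, a}, so X∖{e, a} = {b, f, d, g}
cl∖int = {b, f, d, g}

{b, f, d, g}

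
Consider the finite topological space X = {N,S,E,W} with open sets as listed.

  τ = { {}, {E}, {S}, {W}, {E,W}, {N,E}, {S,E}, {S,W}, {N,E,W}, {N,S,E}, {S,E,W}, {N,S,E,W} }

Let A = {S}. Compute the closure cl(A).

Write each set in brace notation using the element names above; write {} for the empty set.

complement {N,E,W}; its interior {N,E,W}; cl(A) = X∖{N,E,W} = {S}

{S}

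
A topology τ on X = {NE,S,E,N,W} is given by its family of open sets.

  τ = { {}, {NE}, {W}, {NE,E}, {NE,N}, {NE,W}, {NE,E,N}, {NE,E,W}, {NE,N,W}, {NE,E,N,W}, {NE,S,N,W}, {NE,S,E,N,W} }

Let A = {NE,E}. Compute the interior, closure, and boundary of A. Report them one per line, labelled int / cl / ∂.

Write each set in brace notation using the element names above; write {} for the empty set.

int(A) = {NE,E}
cl(A)  = {NE,S,E,N}
∂A     = {S,N}

interior: largest open inside A is {NE,E} (from {}, {NE}, {NE,E})
cl via duality: int({S,N,W}) = {W}, so X∖{W} = {NE,S,E,N}
cl∖int = {S,N}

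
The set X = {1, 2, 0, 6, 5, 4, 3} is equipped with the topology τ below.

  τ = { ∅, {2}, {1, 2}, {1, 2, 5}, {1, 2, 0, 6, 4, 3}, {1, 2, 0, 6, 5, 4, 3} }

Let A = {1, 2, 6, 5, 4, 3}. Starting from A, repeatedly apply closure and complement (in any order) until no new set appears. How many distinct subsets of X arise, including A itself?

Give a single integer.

6

cl via duality: int({0}) = ∅, so X∖∅ = {1, 2, 0, 6, 5, 4, 3}
Write k for closure, c for complement:
  1. A     = {1, 2, 6, 5, 4, 3}
  2. kA    = {1, 2, 0, 6, 5, 4, 3}
  3. cA    = {0}
  4. ckA   = ∅
  5. kcA   = {0, 6, 4, 3}
  6. ckcA  = {1, 2, 5}
applying k or c yields no new set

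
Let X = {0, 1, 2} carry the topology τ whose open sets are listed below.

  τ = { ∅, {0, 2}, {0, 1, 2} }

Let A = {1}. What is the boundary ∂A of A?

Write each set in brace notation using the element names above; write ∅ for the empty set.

{1}

open subsets of A: ∅; so int(A) = ∅
closure: X∖int(X∖A) = X∖{0, 2} = {1}
∂A = {1} minus ∅ = {1}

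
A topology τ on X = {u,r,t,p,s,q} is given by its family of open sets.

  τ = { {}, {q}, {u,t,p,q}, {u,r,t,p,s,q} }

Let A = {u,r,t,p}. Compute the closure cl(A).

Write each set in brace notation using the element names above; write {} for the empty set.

{u,r,t,p,s}

complement {s,q}; its interior {q}; cl(A) = X∖{q} = {u,r,t,p,s}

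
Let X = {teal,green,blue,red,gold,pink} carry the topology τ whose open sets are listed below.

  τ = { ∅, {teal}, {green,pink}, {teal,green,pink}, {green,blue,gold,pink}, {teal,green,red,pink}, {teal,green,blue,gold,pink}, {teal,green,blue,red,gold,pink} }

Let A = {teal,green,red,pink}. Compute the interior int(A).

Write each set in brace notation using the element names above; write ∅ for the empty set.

{teal,green,red,pink}

interior: largest open inside A is {teal,green,red,pink} (from ∅, {teal}, {green,pink}, {teal,green,pink}, {teal,green,red,pink})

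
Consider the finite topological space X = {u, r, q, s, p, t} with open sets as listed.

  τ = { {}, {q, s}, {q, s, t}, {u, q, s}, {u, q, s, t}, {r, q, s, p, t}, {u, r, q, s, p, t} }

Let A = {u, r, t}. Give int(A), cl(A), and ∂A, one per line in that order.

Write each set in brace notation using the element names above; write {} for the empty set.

int(A) = {}
cl(A)  = {u, r, p, t}
∂A     = {u, r, p, t}

interior: largest open inside A is {} (from {})
cl via duality: int({q, s, p}) = {q, s}, so X∖{q, s} = {u, r, p, t}
cl∖int = {u, r, p, t}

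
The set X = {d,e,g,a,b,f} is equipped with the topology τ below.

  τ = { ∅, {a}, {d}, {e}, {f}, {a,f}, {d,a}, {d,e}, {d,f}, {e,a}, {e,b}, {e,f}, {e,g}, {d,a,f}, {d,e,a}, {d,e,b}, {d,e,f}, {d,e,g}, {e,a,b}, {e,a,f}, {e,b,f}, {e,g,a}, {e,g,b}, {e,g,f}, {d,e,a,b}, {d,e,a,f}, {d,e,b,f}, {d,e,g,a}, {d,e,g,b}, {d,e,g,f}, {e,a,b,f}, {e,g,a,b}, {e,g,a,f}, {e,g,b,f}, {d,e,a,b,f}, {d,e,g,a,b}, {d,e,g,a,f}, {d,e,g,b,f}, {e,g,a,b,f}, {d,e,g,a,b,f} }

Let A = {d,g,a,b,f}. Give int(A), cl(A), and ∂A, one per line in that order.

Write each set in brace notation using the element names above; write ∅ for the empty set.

U open, U⊆A: ∅, {f}, {d}, {a}, {a,f}, {d,f}, {d,a}, {d,a,f}. int(A) = ⋃ = {d,a,f}
X∖A={e}, int(X∖A)={e}, hence cl(A)={d,g,a,b,f}
∂A: remove int from cl → {g,b}

int(A) = {d,a,f}
cl(A)  = {d,g,a,b,f}
∂A     = {g,b}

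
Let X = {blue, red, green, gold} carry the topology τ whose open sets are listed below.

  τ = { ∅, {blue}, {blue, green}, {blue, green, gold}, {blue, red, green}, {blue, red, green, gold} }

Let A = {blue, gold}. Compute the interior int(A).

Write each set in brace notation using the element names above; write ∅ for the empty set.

opens ⊆ A: ∅, {blue}; union → int = {blue}

{blue}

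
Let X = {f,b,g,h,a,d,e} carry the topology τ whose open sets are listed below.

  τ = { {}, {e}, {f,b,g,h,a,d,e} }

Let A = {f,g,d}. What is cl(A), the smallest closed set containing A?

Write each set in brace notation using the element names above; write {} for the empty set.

X∖A={b,h,a,e}, int(X∖A)={e}, hence cl(A)={f,b,g,h,a,d}

{f,b,g,h,a,d}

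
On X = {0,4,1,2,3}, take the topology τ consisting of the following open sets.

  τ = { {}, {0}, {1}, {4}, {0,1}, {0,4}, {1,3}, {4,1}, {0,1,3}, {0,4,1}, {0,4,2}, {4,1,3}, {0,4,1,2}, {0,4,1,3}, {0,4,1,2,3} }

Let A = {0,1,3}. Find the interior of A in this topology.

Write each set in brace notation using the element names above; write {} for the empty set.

open subsets of A: {}, {0}, {1}, {1,3}, {0,1}, {0,1,3}; so int(A) = {0,1,3}

{0,1,3}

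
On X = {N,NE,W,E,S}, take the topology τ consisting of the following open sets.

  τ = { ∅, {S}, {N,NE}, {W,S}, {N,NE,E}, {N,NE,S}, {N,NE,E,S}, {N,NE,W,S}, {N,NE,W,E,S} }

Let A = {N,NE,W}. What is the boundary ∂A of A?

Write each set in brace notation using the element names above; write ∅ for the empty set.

{W,E}

interior: largest open inside A is {N,NE} (from ∅, {N,NE})
cl via duality: int({E,S}) = {S}, so X∖{S} = {N,NE,W,E}
cl∖int = {W,E}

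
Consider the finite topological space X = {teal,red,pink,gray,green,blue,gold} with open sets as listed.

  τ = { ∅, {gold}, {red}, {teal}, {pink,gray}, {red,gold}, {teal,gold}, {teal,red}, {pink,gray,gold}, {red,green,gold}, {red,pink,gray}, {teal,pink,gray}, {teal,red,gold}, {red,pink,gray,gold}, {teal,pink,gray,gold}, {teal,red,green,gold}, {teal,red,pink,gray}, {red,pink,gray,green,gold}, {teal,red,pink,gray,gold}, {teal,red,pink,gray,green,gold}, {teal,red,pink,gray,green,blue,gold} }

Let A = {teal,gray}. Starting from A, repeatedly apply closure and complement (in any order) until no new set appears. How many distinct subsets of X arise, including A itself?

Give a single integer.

complement {red,pink,green,blue,gold}; its interior {red,green,gold}; cl(A) = X∖{red,green,gold} = {teal,pink,gray,blue}
With k = closure, c = complement:
  1. A     = {teal,gray}
  2. kA    = {teal,pink,gray,blue}
  3. cA    = {red,pink,green,blue,gold}
  4. ckA   = {red,green,gold}
  5. kcA   = {red,pink,gray,green,blue,gold}
  6. kckA  = {red,green,blue,gold}
  7. ckcA  = {teal}
  8. ckckA = {teal,pink,gray}
  9. kckcA = {teal,blue}
  10. ckckcA = {red,pink,gray,green,gold}
k, c of each give nothing new

10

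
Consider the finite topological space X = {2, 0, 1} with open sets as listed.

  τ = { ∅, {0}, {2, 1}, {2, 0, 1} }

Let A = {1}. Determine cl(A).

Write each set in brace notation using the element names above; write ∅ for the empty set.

X∖A={2, 0}, int(X∖A)={0}, hence cl(A)={2, 1}

{2, 1}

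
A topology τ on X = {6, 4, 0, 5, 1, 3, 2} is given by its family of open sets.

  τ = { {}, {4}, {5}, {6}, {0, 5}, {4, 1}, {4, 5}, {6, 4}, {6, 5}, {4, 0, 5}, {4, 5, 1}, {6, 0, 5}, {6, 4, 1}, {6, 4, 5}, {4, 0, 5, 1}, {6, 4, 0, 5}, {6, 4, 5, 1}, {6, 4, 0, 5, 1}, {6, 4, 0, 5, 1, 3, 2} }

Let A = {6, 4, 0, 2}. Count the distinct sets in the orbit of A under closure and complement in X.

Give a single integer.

10

cl via duality: int({5, 1, 3}) = {5}, so X∖{5} = {6, 4, 0, 1, 3, 2}
Write k for closure, c for complement:
  1. A     = {6, 4, 0, 2}
  2. kA    = {6, 4, 0, 1, 3, 2}
  3. cA    = {5, 1, 3}
  4. ckA   = {5}
  5. kcA   = {0, 5, 1, 3, 2}
  6. kckA  = {0, 5, 3, 2}
  7. ckcA  = {6, 4}
  8. ckckA = {6, 4, 1}
  9. kckcA = {6, 4, 1, 3, 2}
  10. ckckcA = {0, 5}
applying k or c yields no new set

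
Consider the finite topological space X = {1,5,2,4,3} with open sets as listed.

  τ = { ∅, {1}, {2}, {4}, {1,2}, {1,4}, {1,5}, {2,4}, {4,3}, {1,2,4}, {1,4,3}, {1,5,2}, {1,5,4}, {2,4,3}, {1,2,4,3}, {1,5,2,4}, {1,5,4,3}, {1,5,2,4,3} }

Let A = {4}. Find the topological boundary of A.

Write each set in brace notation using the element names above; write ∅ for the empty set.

{3}

open subsets of A: ∅, {4}; so int(A) = {4}
closure: X∖int(X∖A) = X∖{1,5,2} = {4,3}
∂A = {4,3} minus {4} = {3}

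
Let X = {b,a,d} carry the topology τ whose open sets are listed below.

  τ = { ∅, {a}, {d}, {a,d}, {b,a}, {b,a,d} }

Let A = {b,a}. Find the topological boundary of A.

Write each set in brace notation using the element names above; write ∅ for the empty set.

∅

open subsets of A: ∅, {a}, {b,a}; so int(A) = {b,a}
closure: X∖int(X∖A) = X∖{d} = {b,a}
∂A = {b,a} minus {b,a} = ∅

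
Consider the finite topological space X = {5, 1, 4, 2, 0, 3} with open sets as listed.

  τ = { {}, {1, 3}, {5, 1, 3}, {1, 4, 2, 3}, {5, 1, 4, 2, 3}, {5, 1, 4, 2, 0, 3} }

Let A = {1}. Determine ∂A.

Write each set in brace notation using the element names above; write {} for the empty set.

opens ⊆ A: {}; union → int = {}
complement {5, 4, 2, 0, 3}; its interior {}; cl(A) = X∖{} = {5, 1, 4, 2, 0, 3}
boundary = {5, 1, 4, 2, 0, 3} ∖ {} = {5, 1, 4, 2, 0, 3}

{5, 1, 4, 2, 0, 3}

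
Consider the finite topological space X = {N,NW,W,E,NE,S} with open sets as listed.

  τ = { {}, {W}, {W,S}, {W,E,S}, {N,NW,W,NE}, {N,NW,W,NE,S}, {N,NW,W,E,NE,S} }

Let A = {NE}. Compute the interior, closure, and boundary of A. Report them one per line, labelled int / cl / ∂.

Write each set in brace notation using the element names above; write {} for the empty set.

int(A) = {}
cl(A)  = {N,NW,NE}
∂A     = {N,NW,NE}

open subsets of A: {}; so int(A) = {}
closure: X∖int(X∖A) = X∖{W,E,S} = {N,NW,NE}
∂A = {N,NW,NE} minus {} = {N,NW,NE}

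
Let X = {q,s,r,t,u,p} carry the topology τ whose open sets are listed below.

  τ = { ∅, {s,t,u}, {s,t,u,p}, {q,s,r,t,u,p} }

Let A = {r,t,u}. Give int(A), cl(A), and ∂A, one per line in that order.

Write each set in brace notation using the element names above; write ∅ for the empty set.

int(A) = ∅
cl(A)  = {q,s,r,t,u,p}
∂A     = {q,s,r,t,u,p}

open subsets of A: ∅; so int(A) = ∅
closure: X∖int(X∖A) = X∖∅ = {q,s,r,t,u,p}
∂A = {q,s,r,t,u,p} minus ∅ = {q,s,r,t,u,p}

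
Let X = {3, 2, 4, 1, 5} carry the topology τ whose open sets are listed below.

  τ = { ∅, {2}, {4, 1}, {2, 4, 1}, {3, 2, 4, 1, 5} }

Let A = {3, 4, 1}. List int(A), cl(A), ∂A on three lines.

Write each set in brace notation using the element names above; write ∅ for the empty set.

int(A) = {4, 1}
cl(A)  = {3, 4, 1, 5}
∂A     = {3, 5}

opens ⊆ A: ∅, {4, 1}; union → int = {4, 1}
complement {2, 5}; its interior {2}; cl(A) = X∖{2} = {3, 4, 1, 5}
boundary = {3, 4, 1, 5} ∖ {4, 1} = {3, 5}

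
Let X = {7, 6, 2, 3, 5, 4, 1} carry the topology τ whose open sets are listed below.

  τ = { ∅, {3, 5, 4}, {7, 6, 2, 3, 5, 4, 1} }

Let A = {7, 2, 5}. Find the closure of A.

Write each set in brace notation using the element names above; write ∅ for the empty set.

{7, 6, 2, 3, 5, 4, 1}

closure: X∖int(X∖A) = X∖∅ = {7, 6, 2, 3, 5, 4, 1}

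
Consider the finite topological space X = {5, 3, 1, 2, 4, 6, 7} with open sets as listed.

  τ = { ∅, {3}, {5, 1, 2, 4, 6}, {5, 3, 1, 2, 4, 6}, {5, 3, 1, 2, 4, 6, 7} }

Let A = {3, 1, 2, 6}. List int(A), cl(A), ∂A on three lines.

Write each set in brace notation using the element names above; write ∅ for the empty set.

int(A) = {3}
cl(A)  = {5, 3, 1, 2, 4, 6, 7}
∂A     = {5, 1, 2, 4, 6, 7}

interior: largest open inside A is {3} (from ∅, {3})
cl via duality: int({5, 4, 7}) = ∅, so X∖∅ = {5, 3, 1, 2, 4, 6, 7}
cl∖int = {5, 1, 2, 4, 6, 7}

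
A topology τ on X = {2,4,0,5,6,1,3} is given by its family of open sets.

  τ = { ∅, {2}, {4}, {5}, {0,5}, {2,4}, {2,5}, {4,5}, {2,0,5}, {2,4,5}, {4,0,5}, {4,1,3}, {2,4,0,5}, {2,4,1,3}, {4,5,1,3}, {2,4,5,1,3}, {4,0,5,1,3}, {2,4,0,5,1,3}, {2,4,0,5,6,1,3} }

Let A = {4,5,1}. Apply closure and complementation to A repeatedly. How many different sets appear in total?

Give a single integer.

closure: X∖int(X∖A) = X∖{2} = {4,0,5,6,1,3}
Let k=closure and c=complement:
  1. A     = {4,5,1}
  2. kA    = {4,0,5,6,1,3}
  3. cA    = {2,0,6,3}
  4. ckA   = {2}
  5. kcA   = {2,0,6,1,3}
  6. kckA  = {2,6}
  7. ckcA  = {4,5}
  8. ckckA = {4,0,5,1,3}
— saturated at 8

8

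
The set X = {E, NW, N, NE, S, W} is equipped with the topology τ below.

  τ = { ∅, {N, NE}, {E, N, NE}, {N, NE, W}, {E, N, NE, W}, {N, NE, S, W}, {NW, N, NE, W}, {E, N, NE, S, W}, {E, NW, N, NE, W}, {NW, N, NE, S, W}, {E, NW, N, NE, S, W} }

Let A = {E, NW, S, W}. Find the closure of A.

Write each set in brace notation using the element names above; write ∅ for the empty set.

complement {N, NE}; its interior {N, NE}; cl(A) = X∖{N, NE} = {E, NW, S, W}

{E, NW, S, W}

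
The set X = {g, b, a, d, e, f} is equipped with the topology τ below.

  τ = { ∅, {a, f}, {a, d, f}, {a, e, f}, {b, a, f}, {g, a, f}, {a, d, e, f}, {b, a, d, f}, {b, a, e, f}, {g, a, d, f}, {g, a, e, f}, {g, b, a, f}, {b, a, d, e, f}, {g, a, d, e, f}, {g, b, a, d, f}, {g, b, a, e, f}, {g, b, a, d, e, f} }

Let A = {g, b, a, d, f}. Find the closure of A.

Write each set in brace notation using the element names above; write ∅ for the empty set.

X∖A={e}, int(X∖A)=∅, hence cl(A)={g, b, a, d, e, f}

{g, b, a, d, e, f}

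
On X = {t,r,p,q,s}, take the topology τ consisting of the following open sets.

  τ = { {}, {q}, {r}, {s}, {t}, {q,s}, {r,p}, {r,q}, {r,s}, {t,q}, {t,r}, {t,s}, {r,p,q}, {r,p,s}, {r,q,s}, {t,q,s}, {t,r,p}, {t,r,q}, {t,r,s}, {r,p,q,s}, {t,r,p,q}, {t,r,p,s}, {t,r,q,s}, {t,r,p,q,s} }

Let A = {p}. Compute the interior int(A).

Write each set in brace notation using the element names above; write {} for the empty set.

{}

U open, U⊆A: {}. int(A) = ⋃ = {}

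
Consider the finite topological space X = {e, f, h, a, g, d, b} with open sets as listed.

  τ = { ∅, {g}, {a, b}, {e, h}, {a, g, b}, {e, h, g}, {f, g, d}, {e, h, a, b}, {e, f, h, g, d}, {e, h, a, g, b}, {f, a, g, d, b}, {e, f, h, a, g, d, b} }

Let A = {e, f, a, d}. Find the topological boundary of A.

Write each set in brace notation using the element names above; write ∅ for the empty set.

{e, f, h, a, d, b}

open subsets of A: ∅; so int(A) = ∅
closure: X∖int(X∖A) = X∖{g} = {e, f, h, a, d, b}
∂A = {e, f, h, a, d, b} minus ∅ = {e, f, h, a, d, b}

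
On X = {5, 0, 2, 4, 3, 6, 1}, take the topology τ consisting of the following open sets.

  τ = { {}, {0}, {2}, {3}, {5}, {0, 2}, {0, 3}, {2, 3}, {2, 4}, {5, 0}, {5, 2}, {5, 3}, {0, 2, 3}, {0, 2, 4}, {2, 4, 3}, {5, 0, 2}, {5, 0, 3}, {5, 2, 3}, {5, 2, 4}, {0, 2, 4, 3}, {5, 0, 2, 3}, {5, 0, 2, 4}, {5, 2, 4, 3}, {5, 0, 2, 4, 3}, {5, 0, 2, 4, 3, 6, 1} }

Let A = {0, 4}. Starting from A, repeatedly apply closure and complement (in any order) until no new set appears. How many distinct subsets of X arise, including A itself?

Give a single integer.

8

cl via duality: int({5, 2, 3, 6, 1}) = {5, 2, 3}, so X∖{5, 2, 3} = {0, 4, 6, 1}
Write k for closure, c for complement:
  1. A     = {0, 4}
  2. kA    = {0, 4, 6, 1}
  3. cA    = {5, 2, 3, 6, 1}
  4. ckA   = {5, 2, 3}
  5. kcA   = {5, 2, 4, 3, 6, 1}
  6. ckcA  = {0}
  7. kckcA = {0, 6, 1}
  8. ckckcA = {5, 2, 4, 3}
applying k or c yields no new set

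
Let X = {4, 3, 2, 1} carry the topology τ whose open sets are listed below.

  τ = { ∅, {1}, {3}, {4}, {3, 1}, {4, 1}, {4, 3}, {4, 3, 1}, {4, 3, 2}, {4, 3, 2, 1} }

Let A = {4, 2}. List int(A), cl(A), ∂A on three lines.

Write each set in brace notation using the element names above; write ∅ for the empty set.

opens ⊆ A: ∅, {4}; union → int = {4}
complement {3, 1}; its interior {3, 1}; cl(A) = X∖{3, 1} = {4, 2}
boundary = {4, 2} ∖ {4} = {2}

int(A) = {4}
cl(A)  = {4, 2}
∂A     = {2}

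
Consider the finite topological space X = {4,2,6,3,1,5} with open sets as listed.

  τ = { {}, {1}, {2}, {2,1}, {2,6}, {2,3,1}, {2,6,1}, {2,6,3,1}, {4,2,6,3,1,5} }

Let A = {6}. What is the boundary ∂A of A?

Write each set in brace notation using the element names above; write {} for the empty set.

{4,6,5}

opens ⊆ A: {}; union → int = {}
complement {4,2,3,1,5}; its interior {2,3,1}; cl(A) = X∖{2,3,1} = {4,6,5}
boundary = {4,6,5} ∖ {} = {4,6,5}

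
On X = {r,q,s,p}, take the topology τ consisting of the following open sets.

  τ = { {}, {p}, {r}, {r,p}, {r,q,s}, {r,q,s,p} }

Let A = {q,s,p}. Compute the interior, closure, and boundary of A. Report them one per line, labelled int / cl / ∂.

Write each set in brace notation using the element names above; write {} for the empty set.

int(A) = {p}
cl(A)  = {q,s,p}
∂A     = {q,s}

open subsets of A: {}, {p}; so int(A) = {p}
closure: X∖int(X∖A) = X∖{r} = {q,s,p}
∂A = {q,s,p} minus {p} = {q,s}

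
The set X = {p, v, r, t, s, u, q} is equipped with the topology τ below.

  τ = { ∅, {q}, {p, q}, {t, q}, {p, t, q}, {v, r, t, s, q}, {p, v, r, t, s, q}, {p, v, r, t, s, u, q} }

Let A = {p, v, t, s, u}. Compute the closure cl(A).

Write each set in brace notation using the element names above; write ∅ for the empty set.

complement {r, q}; its interior {q}; cl(A) = X∖{q} = {p, v, r, t, s, u}

{p, v, r, t, s, u}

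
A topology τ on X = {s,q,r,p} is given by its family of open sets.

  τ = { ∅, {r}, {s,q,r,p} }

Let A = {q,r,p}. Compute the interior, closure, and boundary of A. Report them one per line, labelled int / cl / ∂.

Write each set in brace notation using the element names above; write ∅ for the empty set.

U open, U⊆A: ∅, {r}. int(A) = ⋃ = {r}
X∖A={s}, int(X∖A)=∅, hence cl(A)={s,q,r,p}
∂A: remove int from cl → {s,q,p}

int(A) = {r}
cl(A)  = {s,q,r,p}
∂A     = {s,q,p}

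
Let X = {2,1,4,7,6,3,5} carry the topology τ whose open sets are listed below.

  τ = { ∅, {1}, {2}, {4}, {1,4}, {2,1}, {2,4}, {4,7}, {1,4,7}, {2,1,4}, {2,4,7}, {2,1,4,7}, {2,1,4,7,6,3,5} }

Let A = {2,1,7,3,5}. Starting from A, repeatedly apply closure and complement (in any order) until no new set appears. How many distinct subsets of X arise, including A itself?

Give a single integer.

complement {4,6}; its interior {4}; cl(A) = X∖{4} = {2,1,7,6,3,5}
With k = closure, c = complement:
  1. A     = {2,1,7,3,5}
  2. kA    = {2,1,7,6,3,5}
  3. cA    = {4,6}
  4. ckA   = {4}
  5. kcA   = {4,7,6,3,5}
  6. ckcA  = {2,1}
  7. kckcA = {2,1,6,3,5}
  8. ckckcA = {4,7}
k, c of each give nothing new

8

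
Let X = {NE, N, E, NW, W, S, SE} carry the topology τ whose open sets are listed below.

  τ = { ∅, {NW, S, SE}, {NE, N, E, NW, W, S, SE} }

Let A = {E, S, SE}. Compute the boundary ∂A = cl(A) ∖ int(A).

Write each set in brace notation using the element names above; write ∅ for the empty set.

{NE, N, E, NW, W, S, SE}

opens ⊆ A: ∅; union → int = ∅
complement {NE, N, NW, W}; its interior ∅; cl(A) = X∖∅ = {NE, N, E, NW, W, S, SE}
boundary = {NE, N, E, NW, W, S, SE} ∖ ∅ = {NE, N, E, NW, W, S, SE}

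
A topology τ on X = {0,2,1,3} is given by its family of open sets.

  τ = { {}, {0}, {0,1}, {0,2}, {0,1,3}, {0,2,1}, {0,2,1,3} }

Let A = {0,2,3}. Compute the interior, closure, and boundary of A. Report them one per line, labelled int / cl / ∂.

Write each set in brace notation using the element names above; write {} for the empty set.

int(A) = {0,2}
cl(A)  = {0,2,1,3}
∂A     = {1,3}

open subsets of A: {}, {0}, {0,2}; so int(A) = {0,2}
closure: X∖int(X∖A) = X∖{} = {0,2,1,3}
∂A = {0,2,1,3} minus {0,2} = {1,3}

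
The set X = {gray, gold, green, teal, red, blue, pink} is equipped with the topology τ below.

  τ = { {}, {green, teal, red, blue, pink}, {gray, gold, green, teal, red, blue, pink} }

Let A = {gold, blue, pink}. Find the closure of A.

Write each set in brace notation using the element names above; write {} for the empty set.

{gray, gold, green, teal, red, blue, pink}

cl via duality: int({gray, green, teal, red}) = {}, so X∖{} = {gray, gold, green, teal, red, blue, pink}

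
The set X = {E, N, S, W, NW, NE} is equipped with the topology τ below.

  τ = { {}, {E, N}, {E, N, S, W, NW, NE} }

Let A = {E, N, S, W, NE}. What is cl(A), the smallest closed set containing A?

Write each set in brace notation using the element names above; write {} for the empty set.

closure: X∖int(X∖A) = X∖{} = {E, N, S, W, NW, NE}

{E, N, S, W, NW, NE}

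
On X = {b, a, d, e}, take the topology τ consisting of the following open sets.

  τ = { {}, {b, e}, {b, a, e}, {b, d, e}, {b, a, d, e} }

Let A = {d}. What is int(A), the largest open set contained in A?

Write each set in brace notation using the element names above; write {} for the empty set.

{}

interior: largest open inside A is {} (from {})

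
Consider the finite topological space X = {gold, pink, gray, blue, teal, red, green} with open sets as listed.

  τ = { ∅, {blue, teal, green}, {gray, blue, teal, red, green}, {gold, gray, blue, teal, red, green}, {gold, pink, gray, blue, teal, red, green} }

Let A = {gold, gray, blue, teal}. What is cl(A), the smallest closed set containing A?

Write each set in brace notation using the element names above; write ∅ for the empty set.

{gold, pink, gray, blue, teal, red, green}

closure: X∖int(X∖A) = X∖∅ = {gold, pink, gray, blue, teal, red, green}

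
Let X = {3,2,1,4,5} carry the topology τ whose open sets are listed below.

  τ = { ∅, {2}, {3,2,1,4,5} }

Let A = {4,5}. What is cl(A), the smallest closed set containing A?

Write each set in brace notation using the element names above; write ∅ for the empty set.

{3,1,4,5}

X∖A={3,2,1}, int(X∖A)={2}, hence cl(A)={3,1,4,5}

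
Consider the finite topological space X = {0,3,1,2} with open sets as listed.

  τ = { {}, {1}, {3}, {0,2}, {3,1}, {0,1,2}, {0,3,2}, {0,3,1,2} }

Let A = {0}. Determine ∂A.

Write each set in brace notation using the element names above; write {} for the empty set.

{0,2}

opens ⊆ A: {}; union → int = {}
complement {3,1,2}; its interior {3,1}; cl(A) = X∖{3,1} = {0,2}
boundary = {0,2} ∖ {} = {0,2}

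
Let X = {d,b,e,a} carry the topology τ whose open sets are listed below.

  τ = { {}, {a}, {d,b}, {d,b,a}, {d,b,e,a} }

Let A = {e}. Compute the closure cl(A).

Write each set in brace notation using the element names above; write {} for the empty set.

X∖A={d,b,a}, int(X∖A)={d,b,a}, hence cl(A)={e}

{e}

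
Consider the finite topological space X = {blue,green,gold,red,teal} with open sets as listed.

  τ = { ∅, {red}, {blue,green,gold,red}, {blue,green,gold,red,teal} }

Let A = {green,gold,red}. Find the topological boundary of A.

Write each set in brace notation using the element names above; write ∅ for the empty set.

U open, U⊆A: ∅, {red}. int(A) = ⋃ = {red}
X∖A={blue,teal}, int(X∖A)=∅, hence cl(A)={blue,green,gold,red,teal}
∂A: remove int from cl → {blue,green,gold,teal}

{blue,green,gold,teal}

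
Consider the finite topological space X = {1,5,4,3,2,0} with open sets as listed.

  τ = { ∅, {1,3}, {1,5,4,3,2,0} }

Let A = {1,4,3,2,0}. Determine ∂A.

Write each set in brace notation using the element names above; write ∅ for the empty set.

{5,4,2,0}

open subsets of A: ∅, {1,3}; so int(A) = {1,3}
closure: X∖int(X∖A) = X∖∅ = {1,5,4,3,2,0}
∂A = {1,5,4,3,2,0} minus {1,3} = {5,4,2,0}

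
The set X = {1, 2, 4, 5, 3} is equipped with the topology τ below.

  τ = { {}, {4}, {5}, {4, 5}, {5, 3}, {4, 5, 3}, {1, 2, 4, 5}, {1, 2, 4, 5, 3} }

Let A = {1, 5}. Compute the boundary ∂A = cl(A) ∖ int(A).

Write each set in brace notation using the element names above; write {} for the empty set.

{1, 2, 3}

U open, U⊆A: {}, {5}. int(A) = ⋃ = {5}
X∖A={2, 4, 3}, int(X∖A)={4}, hence cl(A)={1, 2, 5, 3}
∂A: remove int from cl → {1, 2, 3}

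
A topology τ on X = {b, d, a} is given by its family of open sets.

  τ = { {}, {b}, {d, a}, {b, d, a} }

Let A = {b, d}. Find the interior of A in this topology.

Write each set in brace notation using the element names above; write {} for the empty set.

{b}

interior: largest open inside A is {b} (from {}, {b})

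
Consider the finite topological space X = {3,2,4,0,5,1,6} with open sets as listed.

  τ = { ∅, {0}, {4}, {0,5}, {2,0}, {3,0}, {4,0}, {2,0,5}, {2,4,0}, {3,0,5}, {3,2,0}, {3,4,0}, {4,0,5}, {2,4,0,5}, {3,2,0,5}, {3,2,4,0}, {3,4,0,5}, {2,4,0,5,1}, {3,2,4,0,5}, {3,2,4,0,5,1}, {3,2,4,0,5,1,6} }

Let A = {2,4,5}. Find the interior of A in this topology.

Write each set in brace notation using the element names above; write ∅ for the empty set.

{4}

open subsets of A: ∅, {4}; so int(A) = {4}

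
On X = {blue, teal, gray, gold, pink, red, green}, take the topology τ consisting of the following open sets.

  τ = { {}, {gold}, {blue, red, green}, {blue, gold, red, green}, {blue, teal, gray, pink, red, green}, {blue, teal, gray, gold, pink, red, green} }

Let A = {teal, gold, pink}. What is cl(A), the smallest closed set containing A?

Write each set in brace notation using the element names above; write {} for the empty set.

X∖A={blue, gray, red, green}, int(X∖A)={blue, red, green}, hence cl(A)={teal, gray, gold, pink}

{teal, gray, gold, pink}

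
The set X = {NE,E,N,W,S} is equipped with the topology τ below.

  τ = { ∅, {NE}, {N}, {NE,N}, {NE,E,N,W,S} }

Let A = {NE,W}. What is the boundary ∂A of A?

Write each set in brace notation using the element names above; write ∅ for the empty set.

U open, U⊆A: ∅, {NE}. int(A) = ⋃ = {NE}
X∖A={E,N,S}, int(X∖A)={N}, hence cl(A)={NE,E,W,S}
∂A: remove int from cl → {E,W,S}

{E,W,S}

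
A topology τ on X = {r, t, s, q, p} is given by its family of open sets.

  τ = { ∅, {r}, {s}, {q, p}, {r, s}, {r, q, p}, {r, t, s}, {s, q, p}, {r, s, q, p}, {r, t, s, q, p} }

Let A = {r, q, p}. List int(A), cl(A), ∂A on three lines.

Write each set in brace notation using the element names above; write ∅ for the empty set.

U open, U⊆A: ∅, {r}, {q, p}, {r, q, p}. int(A) = ⋃ = {r, q, p}
X∖A={t, s}, int(X∖A)={s}, hence cl(A)={r, t, q, p}
∂A: remove int from cl → {t}

int(A) = {r, q, p}
cl(A)  = {r, t, q, p}
∂A     = {t}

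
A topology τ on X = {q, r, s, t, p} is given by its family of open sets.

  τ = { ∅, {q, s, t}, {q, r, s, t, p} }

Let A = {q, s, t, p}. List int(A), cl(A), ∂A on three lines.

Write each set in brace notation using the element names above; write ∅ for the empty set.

int(A) = {q, s, t}
cl(A)  = {q, r, s, t, p}
∂A     = {r, p}

open subsets of A: ∅, {q, s, t}; so int(A) = {q, s, t}
closure: X∖int(X∖A) = X∖∅ = {q, r, s, t, p}
∂A = {q, r, s, t, p} minus {q, s, t} = {r, p}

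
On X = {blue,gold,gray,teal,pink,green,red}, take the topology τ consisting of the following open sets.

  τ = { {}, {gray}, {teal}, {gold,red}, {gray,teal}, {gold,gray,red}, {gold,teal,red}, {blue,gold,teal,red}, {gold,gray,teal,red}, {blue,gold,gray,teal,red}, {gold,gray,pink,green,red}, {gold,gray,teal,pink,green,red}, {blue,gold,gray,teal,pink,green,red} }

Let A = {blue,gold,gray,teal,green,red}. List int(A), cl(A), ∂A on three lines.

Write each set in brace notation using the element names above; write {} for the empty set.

opens ⊆ A: {}, {gray}, {teal}, {gold,red}, {gray,teal}, {gold,teal,red}, {gold,gray,red}, {gold,gray,teal,red}, {blue,gold,teal,red}, {blue,gold,gray,teal,red}; union → int = {blue,gold,gray,teal,red}
complement {pink}; its interior {}; cl(A) = X∖{} = {blue,gold,gray,teal,pink,green,red}
boundary = {blue,gold,gray,teal,pink,green,red} ∖ {blue,gold,gray,teal,red} = {pink,green}

int(A) = {blue,gold,gray,teal,red}
cl(A)  = {blue,gold,gray,teal,pink,green,red}
∂A     = {pink,green}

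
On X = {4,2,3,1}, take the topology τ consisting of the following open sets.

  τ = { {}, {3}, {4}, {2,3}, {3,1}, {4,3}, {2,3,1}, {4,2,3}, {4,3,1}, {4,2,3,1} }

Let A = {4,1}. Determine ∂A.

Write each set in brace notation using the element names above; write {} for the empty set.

open subsets of A: {}, {4}; so int(A) = {4}
closure: X∖int(X∖A) = X∖{2,3} = {4,1}
∂A = {4,1} minus {4} = {1}

{1}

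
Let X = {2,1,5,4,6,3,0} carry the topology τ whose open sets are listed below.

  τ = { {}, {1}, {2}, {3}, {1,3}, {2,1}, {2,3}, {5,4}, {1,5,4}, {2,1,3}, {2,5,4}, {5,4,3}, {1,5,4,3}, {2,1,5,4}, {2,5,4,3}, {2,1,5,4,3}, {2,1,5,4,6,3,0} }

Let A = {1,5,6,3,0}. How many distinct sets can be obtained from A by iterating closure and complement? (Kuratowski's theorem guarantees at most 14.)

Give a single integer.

cl via duality: int({2,4}) = {2}, so X∖{2} = {1,5,4,6,3,0}
Write k for closure, c for complement:
  1. A     = {1,5,6,3,0}
  2. kA    = {1,5,4,6,3,0}
  3. cA    = {2,4}
  4. ckA   = {2}
  5. kcA   = {2,5,4,6,0}
  6. kckA  = {2,6,0}
  7. ckcA  = {1,3}
  8. ckckA = {1,5,4,3}
  9. kckcA = {1,6,3,0}
  10. ckckcA = {2,5,4}
applying k or c yields no new set

10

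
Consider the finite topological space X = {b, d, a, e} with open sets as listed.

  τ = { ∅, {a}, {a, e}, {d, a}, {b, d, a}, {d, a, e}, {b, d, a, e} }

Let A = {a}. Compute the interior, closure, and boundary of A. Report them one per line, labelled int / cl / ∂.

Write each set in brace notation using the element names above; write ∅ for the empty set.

int(A) = {a}
cl(A)  = {b, d, a, e}
∂A     = {b, d, e}

open subsets of A: ∅, {a}; so int(A) = {a}
closure: X∖int(X∖A) = X∖∅ = {b, d, a, e}
∂A = {b, d, a, e} minus {a} = {b, d, e}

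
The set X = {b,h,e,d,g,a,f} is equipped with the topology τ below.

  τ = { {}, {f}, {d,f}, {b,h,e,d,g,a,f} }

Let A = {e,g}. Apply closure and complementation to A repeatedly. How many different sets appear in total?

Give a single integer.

6

complement {b,h,d,a,f}; its interior {d,f}; cl(A) = X∖{d,f} = {b,h,e,g,a}
With k = closure, c = complement:
  1. A     = {e,g}
  2. kA    = {b,h,e,g,a}
  3. cA    = {b,h,d,a,f}
  4. ckA   = {d,f}
  5. kcA   = {b,h,e,d,g,a,f}
  6. ckcA  = {}
k, c of each give nothing new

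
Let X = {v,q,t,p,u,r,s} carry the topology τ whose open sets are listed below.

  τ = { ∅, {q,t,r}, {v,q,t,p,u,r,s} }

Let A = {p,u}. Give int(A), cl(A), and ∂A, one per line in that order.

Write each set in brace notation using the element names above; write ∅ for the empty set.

interior: largest open inside A is ∅ (from ∅)
cl via duality: int({v,q,t,r,s}) = {q,t,r}, so X∖{q,t,r} = {v,p,u,s}
cl∖int = {v,p,u,s}

int(A) = ∅
cl(A)  = {v,p,u,s}
∂A     = {v,p,u,s}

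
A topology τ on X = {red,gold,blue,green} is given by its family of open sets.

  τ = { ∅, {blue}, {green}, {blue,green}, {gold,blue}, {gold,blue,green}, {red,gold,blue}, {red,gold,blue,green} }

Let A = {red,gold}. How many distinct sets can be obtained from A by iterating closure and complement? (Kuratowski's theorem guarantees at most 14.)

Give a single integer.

4

cl via duality: int({blue,green}) = {blue,green}, so X∖{blue,green} = {red,gold}
Write k for closure, c for complement:
  1. A     = {red,gold}
  2. cA    = {blue,green}
  3. kcA   = {red,gold,blue,green}
  4. ckcA  = ∅
applying k or c yields no new set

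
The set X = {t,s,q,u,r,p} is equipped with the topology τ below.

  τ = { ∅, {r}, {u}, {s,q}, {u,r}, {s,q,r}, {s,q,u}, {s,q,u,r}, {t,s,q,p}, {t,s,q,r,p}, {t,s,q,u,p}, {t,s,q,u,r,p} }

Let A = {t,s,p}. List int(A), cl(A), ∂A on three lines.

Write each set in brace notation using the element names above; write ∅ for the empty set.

open subsets of A: ∅; so int(A) = ∅
closure: X∖int(X∖A) = X∖{u,r} = {t,s,q,p}
∂A = {t,s,q,p} minus ∅ = {t,s,q,p}

int(A) = ∅
cl(A)  = {t,s,q,p}
∂A     = {t,s,q,p}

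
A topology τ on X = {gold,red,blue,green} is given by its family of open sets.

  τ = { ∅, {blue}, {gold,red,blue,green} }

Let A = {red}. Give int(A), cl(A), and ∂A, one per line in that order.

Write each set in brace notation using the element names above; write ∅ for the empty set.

interior: largest open inside A is ∅ (from ∅)
cl via duality: int({gold,blue,green}) = {blue}, so X∖{blue} = {gold,red,green}
cl∖int = {gold,red,green}

int(A) = ∅
cl(A)  = {gold,red,green}
∂A     = {gold,red,green}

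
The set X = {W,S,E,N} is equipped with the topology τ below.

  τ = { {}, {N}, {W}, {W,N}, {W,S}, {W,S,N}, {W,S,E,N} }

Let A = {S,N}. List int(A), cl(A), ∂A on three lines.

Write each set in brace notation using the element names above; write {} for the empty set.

open subsets of A: {}, {N}; so int(A) = {N}
closure: X∖int(X∖A) = X∖{W} = {S,E,N}
∂A = {S,E,N} minus {N} = {S,E}

int(A) = {N}
cl(A)  = {S,E,N}
∂A     = {S,E}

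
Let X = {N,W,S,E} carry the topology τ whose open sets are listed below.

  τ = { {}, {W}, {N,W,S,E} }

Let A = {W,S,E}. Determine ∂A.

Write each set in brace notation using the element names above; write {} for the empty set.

{N,S,E}

U open, U⊆A: {}, {W}. int(A) = ⋃ = {W}
X∖A={N}, int(X∖A)={}, hence cl(A)={N,W,S,E}
∂A: remove int from cl → {N,S,E}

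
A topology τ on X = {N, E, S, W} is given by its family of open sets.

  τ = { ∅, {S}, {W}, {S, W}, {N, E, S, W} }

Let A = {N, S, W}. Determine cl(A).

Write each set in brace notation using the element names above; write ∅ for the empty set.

{N, E, S, W}

closure: X∖int(X∖A) = X∖∅ = {N, E, S, W}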